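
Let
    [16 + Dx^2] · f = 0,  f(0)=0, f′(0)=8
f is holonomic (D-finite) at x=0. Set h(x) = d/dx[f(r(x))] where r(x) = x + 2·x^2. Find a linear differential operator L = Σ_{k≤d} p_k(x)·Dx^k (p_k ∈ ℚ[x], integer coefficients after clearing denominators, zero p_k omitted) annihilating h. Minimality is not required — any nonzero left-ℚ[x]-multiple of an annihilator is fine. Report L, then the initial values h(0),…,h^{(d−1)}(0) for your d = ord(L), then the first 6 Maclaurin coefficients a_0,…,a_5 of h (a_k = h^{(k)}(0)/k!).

f: a_k = 0, 8, 0, -64/3, 0, 256/15, …
f∘r: x↦r, Dx↦Dx/r' in L_f ⇒ L₀.
h₀' ⇒ L via d/dx closure of L₀.
L = (64 + 256·x + 1536·x^2 + 4096·x^3 + 4096·x^4) + (-12 - 48·x)·Dx + (1 + 8·x + 16·x^2)·Dx^2  (order 2).
h: a_k = 8, 32, -64, -512, -3584/3, 0, …
ICs: h(0) = 8, h′(0) = 32.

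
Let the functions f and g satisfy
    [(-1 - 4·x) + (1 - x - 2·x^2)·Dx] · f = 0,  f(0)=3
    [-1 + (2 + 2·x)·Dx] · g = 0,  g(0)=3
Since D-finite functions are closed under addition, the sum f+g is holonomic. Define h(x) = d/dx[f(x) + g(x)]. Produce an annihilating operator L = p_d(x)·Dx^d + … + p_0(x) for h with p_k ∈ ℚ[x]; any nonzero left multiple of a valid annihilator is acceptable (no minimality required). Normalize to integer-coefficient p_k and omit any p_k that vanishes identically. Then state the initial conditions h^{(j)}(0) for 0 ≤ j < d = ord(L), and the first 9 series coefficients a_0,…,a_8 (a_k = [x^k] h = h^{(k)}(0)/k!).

L = (-78 - 288·x - 288·x^2 - 240·x^3) + (-117 - 693·x - 1188·x^2 - 1332·x^3 - 720·x^4)·Dx + (26 + 52·x + 2·x^2 - 208·x^3 - 344·x^4 - 160·x^5)·Dx^2  (order 2).
h: a_k = 9/2, 69/4, 729/16, 4209/32, 80745/256, 396099/512, 3656373/2048, 16808697/4096, 603409257/65536, …
ICs: h(0) = 9/2, h′(0) = 69/4.

f: a_k = 3, 3, 9, 15, 33, 63, 129, 255, 513, …
g: a_k = 3, 3/2, -3/8, 3/16, -15/128, 21/256, -63/1024, 99/2048, -1287/32768, …
f+g: L₀ = lclm(L_f,L_g), ord ≤ 1+1.
Derive L from L₀ (diff closure).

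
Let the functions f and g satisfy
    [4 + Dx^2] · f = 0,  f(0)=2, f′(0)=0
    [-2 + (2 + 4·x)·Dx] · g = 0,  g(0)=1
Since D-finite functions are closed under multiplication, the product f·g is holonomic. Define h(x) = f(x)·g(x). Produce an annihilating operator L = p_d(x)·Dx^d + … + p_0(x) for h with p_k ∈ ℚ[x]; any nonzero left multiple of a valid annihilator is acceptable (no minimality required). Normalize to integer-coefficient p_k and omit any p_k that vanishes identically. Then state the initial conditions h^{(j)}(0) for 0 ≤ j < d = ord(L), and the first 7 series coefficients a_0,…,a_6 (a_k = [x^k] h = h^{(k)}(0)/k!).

L = (7 + 16·x + 16·x^2) + (-2 - 4·x)·Dx + (1 + 4·x + 4·x^2)·Dx^2  (order 2).
h: a_k = 2, 2, -5, -3, 25/12, 13/12, -349/360, …
ICs: h(0) = 2, h′(0) = 2.

f: a_k = 2, 0, -4, 0, 4/3, 0, -8/45, …
g: a_k = 1, 1, -1/2, 1/2, -5/8, 7/8, -21/16, …
L₀ := L_f ⊗_s L_g (sym. prod.), ord ≤ 2.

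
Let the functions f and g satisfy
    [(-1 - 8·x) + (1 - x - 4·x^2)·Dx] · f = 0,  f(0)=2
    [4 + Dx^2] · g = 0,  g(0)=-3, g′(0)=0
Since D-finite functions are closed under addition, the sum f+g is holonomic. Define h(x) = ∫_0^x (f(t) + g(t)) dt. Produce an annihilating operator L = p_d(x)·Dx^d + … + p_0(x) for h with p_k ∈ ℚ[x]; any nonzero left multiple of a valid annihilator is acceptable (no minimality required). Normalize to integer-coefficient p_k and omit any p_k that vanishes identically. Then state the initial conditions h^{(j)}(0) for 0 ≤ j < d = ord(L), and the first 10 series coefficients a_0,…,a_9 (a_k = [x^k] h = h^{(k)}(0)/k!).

L = (116 + 1008·x + 968·x^2 + 2688·x^3 + 640·x^4 + 1024·x^5)·Dx + (-28 - 4·x + 8·x^2 + 200·x^3 + 480·x^4 + 384·x^5 + 512·x^6)·Dx^2 + (29 + 252·x + 242·x^2 + 672·x^3 + 160·x^4 + 256·x^5)·Dx^3 + (-7 - x + 2·x^2 + 50·x^3 + 120·x^4 + 96·x^5 + 128·x^6)·Dx^4  (order 4).
h: a_k = 0, -1, 1, 16/3, 9/2, 56/5, 65/3, 5434/105, 441/4, 244648/945, …
ICs: h(0) = 0, h′(0) = -1, h′′(0) = 2, h′′′(0) = 32.

f: a_k = 2, 2, 10, 18, 58, 130, 362, 882, 2330, 5858, …
g: a_k = -3, 0, 6, 0, -2, 0, 4/15, 0, -2/105, 0, …
f+g: L₀ = lclm(L_f,L_g), ord ≤ 1+2.
∫: right-multiply L₀ by Dx.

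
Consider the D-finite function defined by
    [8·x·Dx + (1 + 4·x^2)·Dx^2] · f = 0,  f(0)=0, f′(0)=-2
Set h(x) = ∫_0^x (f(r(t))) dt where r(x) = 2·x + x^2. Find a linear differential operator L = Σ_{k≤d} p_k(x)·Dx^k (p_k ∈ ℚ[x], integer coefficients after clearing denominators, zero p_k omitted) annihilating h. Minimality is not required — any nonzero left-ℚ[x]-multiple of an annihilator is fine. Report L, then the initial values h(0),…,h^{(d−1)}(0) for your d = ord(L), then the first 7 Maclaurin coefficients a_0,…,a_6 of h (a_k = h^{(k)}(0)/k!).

L = (-1 + 32·x + 64·x^2 + 48·x^3 + 12·x^4)·Dx^2 + (1 + x + 16·x^2 + 32·x^3 + 20·x^4 + 4·x^5)·Dx^3  (order 3).
h: a_k = 0, 0, -2, -2/3, 16/3, 32/5, -472/15, …
ICs: h(0) = 0, h′(0) = 0, h′′(0) = -4.

f: a_k = 0, -2, 0, 8/3, 0, -32/5, 0, …
L₀ from L_f via x↦r, Dx↦r'^{-1}Dx.
∫: right-multiply L₀ by Dx.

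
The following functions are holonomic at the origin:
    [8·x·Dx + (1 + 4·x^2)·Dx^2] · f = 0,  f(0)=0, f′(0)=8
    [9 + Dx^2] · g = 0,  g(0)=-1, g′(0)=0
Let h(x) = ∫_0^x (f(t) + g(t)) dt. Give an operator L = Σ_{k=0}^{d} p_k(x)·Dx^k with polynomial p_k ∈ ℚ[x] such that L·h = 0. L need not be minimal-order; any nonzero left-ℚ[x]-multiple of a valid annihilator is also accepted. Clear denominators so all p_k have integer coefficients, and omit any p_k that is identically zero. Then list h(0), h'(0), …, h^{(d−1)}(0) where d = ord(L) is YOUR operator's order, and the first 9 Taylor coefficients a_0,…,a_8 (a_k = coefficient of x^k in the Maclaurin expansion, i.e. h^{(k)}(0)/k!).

L = (-2808·x + 19008·x^3 + 10368·x^5)·Dx^2 + (9 + 1548·x^2 + 7344·x^4 + 5184·x^6)·Dx^3 + (-312·x + 2112·x^3 + 1152·x^5)·Dx^4 + (1 + 172·x^2 + 816·x^4 + 576·x^6)·Dx^5  (order 5).
h: a_k = 0, -1, 4, 3/2, -8/3, -27/40, 64/15, 81/560, -64/7, …
ICs: h(0) = 0, h′(0) = -1, h′′(0) = 8, h′′′(0) = 9, h′′′′(0) = -64.

f: a_k = 0, 8, 0, -32/3, 0, 128/5, 0, -512/7, 0, …
g: a_k = -1, 0, 9/2, 0, -27/8, 0, 81/80, 0, -729/4480, …
L₀ := lclm(L_f,L_g); ord L₀ ≤ 2+2.
∫: right-multiply L₀ by Dx.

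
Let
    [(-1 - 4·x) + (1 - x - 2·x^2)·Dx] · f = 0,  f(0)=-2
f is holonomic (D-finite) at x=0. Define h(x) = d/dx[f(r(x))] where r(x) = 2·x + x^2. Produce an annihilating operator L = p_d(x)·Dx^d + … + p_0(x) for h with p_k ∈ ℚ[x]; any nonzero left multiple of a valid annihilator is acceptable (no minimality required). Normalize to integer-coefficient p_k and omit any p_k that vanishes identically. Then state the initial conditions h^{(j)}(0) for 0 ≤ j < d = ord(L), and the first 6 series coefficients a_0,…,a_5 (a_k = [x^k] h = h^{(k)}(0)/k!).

L = (13 + 52·x + 186·x^2 + 160·x^3 + 40·x^4) + (-1 - 5·x + 26·x^2 + 62·x^3 + 40·x^4 + 8·x^5)·Dx  (order 1).
h: a_k = -4, -52, -312, -1912, -10540, -56412, …
ICs: h(0) = -4.

f: a_k = -2, -2, -6, -10, -22, -42, …
h₀=f(r): pull back L_f along r ⇒ L₀.
h=h₀': d/dx-closure on L₀ ⇒ L.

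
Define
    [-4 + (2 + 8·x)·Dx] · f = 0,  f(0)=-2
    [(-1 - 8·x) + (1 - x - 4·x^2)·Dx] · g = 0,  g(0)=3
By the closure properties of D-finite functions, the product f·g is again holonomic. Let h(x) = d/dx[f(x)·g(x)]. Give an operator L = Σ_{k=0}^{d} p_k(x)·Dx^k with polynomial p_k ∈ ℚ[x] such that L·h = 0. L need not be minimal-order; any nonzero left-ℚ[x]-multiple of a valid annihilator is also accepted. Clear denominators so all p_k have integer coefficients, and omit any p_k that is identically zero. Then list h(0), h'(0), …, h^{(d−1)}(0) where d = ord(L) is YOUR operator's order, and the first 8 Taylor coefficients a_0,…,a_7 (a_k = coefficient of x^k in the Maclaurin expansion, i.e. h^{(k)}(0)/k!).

L = (10 + 156·x + 540·x^2 + 800·x^3 + 960·x^4) + (-3 - 19·x - 30·x^2 + 56·x^3 + 352·x^4 + 384·x^5)·Dx  (order 1).
h: a_k = -18, -60, -378, -744, -4290, -6588, -42798, -42864, …
ICs: h(0) = -18.

f: a_k = -2, -4, 4, -8, 20, -56, 168, -528, …
g: a_k = 3, 3, 15, 27, 87, 195, 543, 1323, …
Product ⇒ symmetric product L₀, ord ≤ 1.
Derive L from L₀ (diff closure).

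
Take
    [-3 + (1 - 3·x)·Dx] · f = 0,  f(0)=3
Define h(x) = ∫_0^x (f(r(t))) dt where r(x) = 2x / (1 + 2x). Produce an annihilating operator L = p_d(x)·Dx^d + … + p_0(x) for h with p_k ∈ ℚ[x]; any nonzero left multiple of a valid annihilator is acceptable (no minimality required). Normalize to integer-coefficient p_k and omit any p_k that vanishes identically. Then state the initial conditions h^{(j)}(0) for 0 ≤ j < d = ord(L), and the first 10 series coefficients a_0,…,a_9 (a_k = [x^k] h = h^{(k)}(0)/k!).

L = 6·Dx + (-1 + 2·x + 8·x^2)·Dx^2  (order 2).
h: a_k = 0, 3, 9, 24, 72, 1152/5, 768, 18432/7, 9216, 32768, …
ICs: h(0) = 0, h′(0) = 3.

f: a_k = 3, 9, 27, 81, 243, 729, 2187, 6561, 19683, 59049, …
f∘r: x↦r, Dx↦Dx/r' in L_f ⇒ L₀.
h=∫h₀ ⇒ L = L₀·Dx.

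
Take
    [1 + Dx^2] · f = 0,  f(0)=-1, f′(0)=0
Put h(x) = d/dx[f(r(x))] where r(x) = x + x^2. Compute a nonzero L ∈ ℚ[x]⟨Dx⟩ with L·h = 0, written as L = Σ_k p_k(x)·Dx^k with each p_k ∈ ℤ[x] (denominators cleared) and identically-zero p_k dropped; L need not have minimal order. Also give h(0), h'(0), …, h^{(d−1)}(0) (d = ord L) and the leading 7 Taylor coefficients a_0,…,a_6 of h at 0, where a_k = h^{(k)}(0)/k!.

L = (13 + 8·x + 24·x^2 + 32·x^3 + 16·x^4) + (-6 - 12·x)·Dx + (1 + 4·x + 4·x^2)·Dx^2  (order 2).
h: a_k = 0, 1, 3, 11/6, -5/6, -179/120, -133/120, …
ICs: h(0) = 0, h′(0) = 1.

f: a_k = -1, 0, 1/2, 0, -1/24, 0, 1/720, …
L₀ from L_f via x↦r, Dx↦r'^{-1}Dx.
Derive L from L₀ (diff closure).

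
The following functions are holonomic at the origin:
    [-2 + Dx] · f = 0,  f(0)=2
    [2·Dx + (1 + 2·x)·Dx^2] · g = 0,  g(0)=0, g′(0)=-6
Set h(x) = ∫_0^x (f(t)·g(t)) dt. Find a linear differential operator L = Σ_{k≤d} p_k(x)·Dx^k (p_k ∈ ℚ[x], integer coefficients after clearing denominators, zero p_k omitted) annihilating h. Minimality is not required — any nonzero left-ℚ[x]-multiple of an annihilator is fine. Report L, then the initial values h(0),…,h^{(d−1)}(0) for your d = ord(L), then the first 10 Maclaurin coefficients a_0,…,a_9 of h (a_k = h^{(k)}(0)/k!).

f: a_k = 2, 4, 4, 8/3, 4/3, 8/15, 8/45, 16/315, 4/315, 8/2835, …
g: a_k = 0, -6, 6, -8, 12, -96/5, 32, -384/7, 96, -512/3, …
L₀ := L_f ⊗_s L_g (sym. prod.), ord ≤ 2.
h=∫h₀ ⇒ L = L₀·Dx.
L = 8·x·Dx + (-2 - 8·x)·Dx^2 + (1 + 2·x)·Dx^3  (order 3).
h: a_k = 0, 0, -6, -4, -4, 0, -12/5, 8/3, -92/21, 928/135, …
ICs: h(0) = 0, h′(0) = 0, h′′(0) = -12.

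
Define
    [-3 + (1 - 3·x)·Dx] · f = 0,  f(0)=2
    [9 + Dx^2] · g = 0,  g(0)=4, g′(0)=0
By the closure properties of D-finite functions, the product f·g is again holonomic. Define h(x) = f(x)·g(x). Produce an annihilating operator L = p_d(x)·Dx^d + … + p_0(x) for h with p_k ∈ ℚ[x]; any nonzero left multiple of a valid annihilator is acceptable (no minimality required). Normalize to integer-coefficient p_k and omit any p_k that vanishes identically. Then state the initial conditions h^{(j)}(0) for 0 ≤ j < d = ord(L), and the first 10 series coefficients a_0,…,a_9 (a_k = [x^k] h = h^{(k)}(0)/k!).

f: a_k = 2, 6, 18, 54, 162, 486, 1458, 4374, 13122, 39366, …
g: a_k = 4, 0, -18, 0, 27/2, 0, -81/20, 0, 729/1120, 0, …
Sym-product of L_f,L_g gives L₀ (≤ ord 2).
L = (-9 + 27·x) + 6·Dx + (-1 + 3·x)·Dx^2  (order 2).
h: a_k = 8, 24, 36, 108, 351, 1053, 31509/10, 94527/10, 3176253/112, 9528759/112, …
ICs: h(0) = 8, h′(0) = 24.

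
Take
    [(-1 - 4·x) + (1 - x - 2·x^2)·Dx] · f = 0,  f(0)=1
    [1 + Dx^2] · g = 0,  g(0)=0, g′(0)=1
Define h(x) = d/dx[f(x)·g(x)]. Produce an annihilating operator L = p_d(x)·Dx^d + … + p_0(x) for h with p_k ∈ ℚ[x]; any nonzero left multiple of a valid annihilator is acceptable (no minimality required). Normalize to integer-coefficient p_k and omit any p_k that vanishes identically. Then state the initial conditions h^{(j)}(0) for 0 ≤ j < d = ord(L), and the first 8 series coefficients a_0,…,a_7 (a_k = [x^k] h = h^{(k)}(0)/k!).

f: a_k = 1, 1, 3, 5, 11, 21, 43, 85, …
g: a_k = 0, 1, 0, -1/6, 0, 1/120, 0, -1/5040, …
Product ⇒ symmetric product L₀, ord ≤ 2.
Derive L from L₀ (diff closure).
L = (31 - 2·x - 3·x^2 + 4·x^3 + 4·x^4) + (10 + 42·x + 12·x^2 + 16·x^3)·Dx + (-3 + 2·x + 5·x^2 + 4·x^3 + 4·x^4)·Dx^2  (order 2).
h: a_k = 1, 2, 17/2, 58/3, 1261/24, 2421/20, 41521/144, 410969/630, …
ICs: h(0) = 1, h′(0) = 2.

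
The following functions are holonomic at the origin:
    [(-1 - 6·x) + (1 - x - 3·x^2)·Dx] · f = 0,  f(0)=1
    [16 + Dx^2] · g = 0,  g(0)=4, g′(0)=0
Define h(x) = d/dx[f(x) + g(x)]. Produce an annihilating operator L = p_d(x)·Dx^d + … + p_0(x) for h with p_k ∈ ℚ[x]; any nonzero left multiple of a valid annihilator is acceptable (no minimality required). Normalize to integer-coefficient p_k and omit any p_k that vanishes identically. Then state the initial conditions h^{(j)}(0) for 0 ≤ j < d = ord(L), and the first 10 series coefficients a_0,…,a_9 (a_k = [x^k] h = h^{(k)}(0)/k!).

f: a_k = 1, 1, 4, 7, 19, 40, 97, 217, 508, 1159, …
g: a_k = 4, 0, -32, 0, 128/3, 0, -1024/45, 0, 2048/315, 0, …
L₀ := lclm(L_f,L_g); ord L₀ ≤ 1+2.
Differentiate: ansatz ord ≤ ord L₀ ⇒ L.
L = (4672 + 20416·x + 66304·x^2 + 32640·x^3 + 66240·x^4 + 62208·x^5 + 62208·x^6) + (-464 - 2352·x + 3792·x^2 + 6752·x^3 - 2400·x^4 + 5184·x^5 + 24192·x^6 + 20736·x^7)·Dx + (292 + 1276·x + 4144·x^2 + 2040·x^3 + 4140·x^4 + 3888·x^5 + 3888·x^6)·Dx^2 + (-29 - 147·x + 237·x^2 + 422·x^3 - 150·x^4 + 324·x^5 + 1512·x^6 + 1296·x^7)·Dx^3  (order 3).
h: a_k = 1, -56, 21, 740/3, 200, 6682/15, 1519, 1296544/315, 10431, 76030282/2835, …
ICs: h(0) = 1, h′(0) = -56, h′′(0) = 42.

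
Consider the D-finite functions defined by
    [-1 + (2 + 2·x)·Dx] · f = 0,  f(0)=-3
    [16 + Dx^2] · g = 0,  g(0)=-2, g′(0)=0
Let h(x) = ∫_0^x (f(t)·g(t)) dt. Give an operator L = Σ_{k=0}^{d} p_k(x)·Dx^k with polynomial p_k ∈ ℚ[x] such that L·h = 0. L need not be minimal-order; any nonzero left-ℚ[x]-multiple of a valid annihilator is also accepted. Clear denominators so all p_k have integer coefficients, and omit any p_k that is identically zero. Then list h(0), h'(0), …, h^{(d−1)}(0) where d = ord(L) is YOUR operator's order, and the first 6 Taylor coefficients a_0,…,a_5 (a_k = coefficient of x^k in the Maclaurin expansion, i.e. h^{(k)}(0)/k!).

L = (67 + 128·x + 64·x^2)·Dx + (-4 - 4·x)·Dx^2 + (4 + 8·x + 4·x^2)·Dx^3  (order 3).
h: a_k = 0, 6, 3/2, -65/4, -189/32, 893/64, …
ICs: h(0) = 0, h′(0) = 6, h′′(0) = 3.

f: a_k = -3, -3/2, 3/8, -3/16, 15/128, -21/256, …
g: a_k = -2, 0, 16, 0, -64/3, 0, …
Sym-product of L_f,L_g gives L₀ (≤ ord 2).
∫: right-multiply L₀ by Dx.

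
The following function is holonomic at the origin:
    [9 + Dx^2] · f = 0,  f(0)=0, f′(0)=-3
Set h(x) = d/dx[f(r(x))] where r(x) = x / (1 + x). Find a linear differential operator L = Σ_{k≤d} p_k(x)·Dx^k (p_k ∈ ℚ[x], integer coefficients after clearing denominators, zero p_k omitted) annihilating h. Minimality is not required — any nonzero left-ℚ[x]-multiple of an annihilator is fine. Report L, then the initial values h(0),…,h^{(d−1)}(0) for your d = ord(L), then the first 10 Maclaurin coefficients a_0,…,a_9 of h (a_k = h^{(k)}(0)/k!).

L = (15 + 12·x + 6·x^2) + (6 + 18·x + 18·x^2 + 6·x^3)·Dx + (1 + 4·x + 6·x^2 + 4·x^3 + x^4)·Dx^2  (order 2).
h: a_k = -3, 6, 9/2, -42, 879/8, -765/4, 19353/80, -1893/10, -268299/4480, 269643/448, …
ICs: h(0) = -3, h′(0) = 6.

f: a_k = 0, -3, 0, 9/2, 0, -81/40, 0, 243/560, 0, -243/4480, …
L₀ from L_f via x↦r, Dx↦r'^{-1}Dx.
Differentiate: ansatz ord ≤ ord L₀ ⇒ L.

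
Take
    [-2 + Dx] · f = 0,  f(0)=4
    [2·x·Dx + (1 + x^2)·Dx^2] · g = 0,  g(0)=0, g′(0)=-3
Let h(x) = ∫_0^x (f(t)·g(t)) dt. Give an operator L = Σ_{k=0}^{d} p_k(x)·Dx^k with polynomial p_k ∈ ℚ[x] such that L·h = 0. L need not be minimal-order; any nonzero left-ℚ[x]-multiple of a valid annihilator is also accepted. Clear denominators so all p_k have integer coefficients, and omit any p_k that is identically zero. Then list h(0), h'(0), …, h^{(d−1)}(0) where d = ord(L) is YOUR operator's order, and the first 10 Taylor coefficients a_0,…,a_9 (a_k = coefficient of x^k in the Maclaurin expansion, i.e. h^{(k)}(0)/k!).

L = (4 - 4·x + 4·x^2)·Dx + (-4 + 2·x - 4·x^2)·Dx^2 + (1 + x^2)·Dx^3  (order 3).
h: a_k = 0, 0, -6, -8, -5, -8/5, -2/5, -8/21, -13/70, 104/945, …
ICs: h(0) = 0, h′(0) = 0, h′′(0) = -12.

f: a_k = 4, 8, 8, 16/3, 8/3, 16/15, 16/45, 32/315, 8/315, 16/2835, …
g: a_k = 0, -3, 0, 1, 0, -3/5, 0, 3/7, 0, -1/3, …
Sym-product of L_f,L_g gives L₀ (≤ ord 2).
h=∫₀ˣh₀: take L = L₀·Dx.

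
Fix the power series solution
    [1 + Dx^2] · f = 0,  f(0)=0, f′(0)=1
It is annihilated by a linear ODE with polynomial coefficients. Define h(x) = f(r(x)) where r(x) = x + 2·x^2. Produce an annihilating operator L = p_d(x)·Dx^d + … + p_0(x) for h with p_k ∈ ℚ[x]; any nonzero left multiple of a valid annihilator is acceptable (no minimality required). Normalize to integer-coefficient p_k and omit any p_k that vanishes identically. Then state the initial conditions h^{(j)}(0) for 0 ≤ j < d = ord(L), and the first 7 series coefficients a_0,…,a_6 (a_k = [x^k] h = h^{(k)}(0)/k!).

L = (1 + 12·x + 48·x^2 + 64·x^3) - 4·Dx + (1 + 4·x)·Dx^2  (order 2).
h: a_k = 0, 1, 2, -1/6, -1, -239/120, -5/4, …
ICs: h(0) = 0, h′(0) = 1.

f: a_k = 0, 1, 0, -1/6, 0, 1/120, 0, …
Substitute x→r, Dx→(1/r')Dx; clear ⇒ L₀.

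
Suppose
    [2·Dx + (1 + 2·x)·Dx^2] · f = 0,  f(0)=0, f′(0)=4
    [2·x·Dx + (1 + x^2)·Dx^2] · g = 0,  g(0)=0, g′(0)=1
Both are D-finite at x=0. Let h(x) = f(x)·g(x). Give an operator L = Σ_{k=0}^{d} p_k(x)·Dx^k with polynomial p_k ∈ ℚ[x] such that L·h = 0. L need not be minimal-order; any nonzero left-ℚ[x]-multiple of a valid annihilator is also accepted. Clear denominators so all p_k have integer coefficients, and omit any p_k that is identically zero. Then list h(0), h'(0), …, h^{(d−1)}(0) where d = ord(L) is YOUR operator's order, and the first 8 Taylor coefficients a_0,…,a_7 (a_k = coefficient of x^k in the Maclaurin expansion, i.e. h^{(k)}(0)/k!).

f: a_k = 0, 4, -4, 16/3, -8, 64/5, -64/3, 256/7, …
g: a_k = 0, 1, 0, -1/3, 0, 1/5, 0, -1/7, …
f·g: L₀ = L_f ⊗_s L_g, ord ≤ 2·2.
L = (24 + 80·x + 88·x^2 + 240·x^3 + 240·x^4 + 208·x^5 + 16·x^7)·Dx + (12 + 80·x + 332·x^2 + 608·x^3 + 880·x^4 + 744·x^5 + 560·x^6 + 24·x^7 + 56·x^8)·Dx^2 + (12 + 52·x + 168·x^2 + 372·x^3 + 516·x^4 + 564·x^5 + 384·x^6 + 276·x^7 + 24·x^8 + 32·x^9)·Dx^3 + (2 + 12·x + 34·x^2 + 64·x^3 + 87·x^4 + 96·x^5 + 84·x^6 + 48·x^7 + 33·x^8 + 4·x^9 + 4·x^10)·Dx^4  (order 4).
h: a_k = 0, 0, 4, -4, 4, -20/3, 532/45, -292/15, …
ICs: h(0) = 0, h′(0) = 0, h′′(0) = 8, h′′′(0) = -24.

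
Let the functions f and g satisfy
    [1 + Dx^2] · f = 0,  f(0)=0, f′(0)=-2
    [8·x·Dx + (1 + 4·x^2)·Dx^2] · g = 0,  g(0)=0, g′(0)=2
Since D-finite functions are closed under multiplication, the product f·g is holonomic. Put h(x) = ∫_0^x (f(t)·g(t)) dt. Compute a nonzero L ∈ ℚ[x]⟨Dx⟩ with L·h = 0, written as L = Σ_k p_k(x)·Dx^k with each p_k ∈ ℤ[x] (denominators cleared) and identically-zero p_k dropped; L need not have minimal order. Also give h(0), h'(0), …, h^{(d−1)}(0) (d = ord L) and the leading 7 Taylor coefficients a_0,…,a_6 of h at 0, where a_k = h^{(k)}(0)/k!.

L = (85 + 944·x^2 + 416·x^4 + 256·x^6 + 256·x^8)·Dx + (144·x + 704·x^3 + 768·x^5 + 1024·x^7)·Dx^2 + (90 + 992·x^2 + 576·x^4 + 512·x^6 + 512·x^8)·Dx^3 + (144·x + 704·x^3 + 768·x^5 + 1024·x^7)·Dx^4 + (5 + 48·x^2 + 160·x^4 + 256·x^6 + 256·x^8)·Dx^5  (order 5).
h: a_k = 0, 0, 0, -4/3, 0, 6/5, 0, …
ICs: h(0) = 0, h′(0) = 0, h′′(0) = 0, h′′′(0) = -8, h′′′′(0) = 0.

f: a_k = 0, -2, 0, 1/3, 0, -1/60, 0, …
g: a_k = 0, 2, 0, -8/3, 0, 32/5, 0, …
h₀=f·g: eliminate ⇒ L₀, order ≤ 2·2.
∫: right-multiply L₀ by Dx.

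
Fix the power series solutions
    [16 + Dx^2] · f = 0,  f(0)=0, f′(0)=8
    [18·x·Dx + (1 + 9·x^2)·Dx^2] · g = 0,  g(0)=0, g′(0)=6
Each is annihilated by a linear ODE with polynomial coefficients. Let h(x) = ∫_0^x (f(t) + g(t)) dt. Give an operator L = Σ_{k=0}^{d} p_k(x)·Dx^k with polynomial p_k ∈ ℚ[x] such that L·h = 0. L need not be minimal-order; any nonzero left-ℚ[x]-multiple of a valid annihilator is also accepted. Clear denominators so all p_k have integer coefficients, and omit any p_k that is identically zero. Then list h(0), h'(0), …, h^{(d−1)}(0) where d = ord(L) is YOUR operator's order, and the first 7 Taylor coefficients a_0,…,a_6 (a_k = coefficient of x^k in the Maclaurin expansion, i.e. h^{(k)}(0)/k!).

f: a_k = 0, 8, 0, -64/3, 0, 256/15, 0, …
g: a_k = 0, 6, 0, -18, 0, 486/5, 0, …
f+g: L₀ = lclm(L_f,L_g), ord ≤ 2+2.
Integrate: L := L₀·Dx.
L = (-13248·x + 181440·x^3 + 186624·x^5)·Dx^2 + (-16 + 6048·x^2 + 66096·x^4 + 93312·x^6)·Dx^3 + (-828·x + 11340·x^3 + 11664·x^5)·Dx^4 + (-1 + 378·x^2 + 4131·x^4 + 5832·x^6)·Dx^5  (order 5).
h: a_k = 0, 0, 7, 0, -59/6, 0, 857/45, …
ICs: h(0) = 0, h′(0) = 0, h′′(0) = 14, h′′′(0) = 0, h′′′′(0) = -236.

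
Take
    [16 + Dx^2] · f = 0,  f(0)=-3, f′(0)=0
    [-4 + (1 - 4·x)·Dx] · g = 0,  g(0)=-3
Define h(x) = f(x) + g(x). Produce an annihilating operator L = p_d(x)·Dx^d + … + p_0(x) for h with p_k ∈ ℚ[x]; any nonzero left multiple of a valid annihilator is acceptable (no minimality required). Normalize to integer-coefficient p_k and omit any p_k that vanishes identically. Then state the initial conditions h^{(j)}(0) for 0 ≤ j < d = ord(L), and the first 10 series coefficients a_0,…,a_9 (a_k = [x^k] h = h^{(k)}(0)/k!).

L = (-448 + 512·x - 1024·x^2) + (48 - 320·x + 768·x^2 - 1024·x^3)·Dx + (-28 + 32·x - 64·x^2)·Dx^2 + (3 - 20·x + 48·x^2 - 64·x^3)·Dx^3  (order 3).
h: a_k = -6, -12, -24, -192, -800, -3072, -184064/15, -49152, -20644352/105, -786432, …
ICs: h(0) = -6, h′(0) = -12, h′′(0) = -48.

f: a_k = -3, 0, 24, 0, -32, 0, 256/15, 0, -512/105, 0, …
g: a_k = -3, -12, -48, -192, -768, -3072, -12288, -49152, -196608, -786432, …
Weyl lclm of L_f,L_g ⇒ L₀ (ord ≤ 3).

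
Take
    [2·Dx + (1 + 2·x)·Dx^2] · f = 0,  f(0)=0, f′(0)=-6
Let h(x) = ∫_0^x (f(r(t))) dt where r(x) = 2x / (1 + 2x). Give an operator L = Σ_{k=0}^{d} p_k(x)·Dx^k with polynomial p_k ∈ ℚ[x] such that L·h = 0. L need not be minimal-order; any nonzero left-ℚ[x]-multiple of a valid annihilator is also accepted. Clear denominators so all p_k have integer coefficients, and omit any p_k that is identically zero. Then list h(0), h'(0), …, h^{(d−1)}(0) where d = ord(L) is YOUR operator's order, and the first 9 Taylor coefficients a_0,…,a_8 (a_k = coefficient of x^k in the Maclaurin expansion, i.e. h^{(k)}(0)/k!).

f: a_k = 0, -6, 6, -8, 12, -96/5, 32, -384/7, 96, …
h₀=f(r): pull back L_f along r ⇒ L₀.
h=∫₀ˣh₀: take L = L₀·Dx.
L = (8 + 24·x)·Dx^2 + (1 + 8·x + 12·x^2)·Dx^3  (order 3).
h: a_k = 0, 0, -6, 16, -52, 192, -3872/5, 3328, -104928/7, …
ICs: h(0) = 0, h′(0) = 0, h′′(0) = -12.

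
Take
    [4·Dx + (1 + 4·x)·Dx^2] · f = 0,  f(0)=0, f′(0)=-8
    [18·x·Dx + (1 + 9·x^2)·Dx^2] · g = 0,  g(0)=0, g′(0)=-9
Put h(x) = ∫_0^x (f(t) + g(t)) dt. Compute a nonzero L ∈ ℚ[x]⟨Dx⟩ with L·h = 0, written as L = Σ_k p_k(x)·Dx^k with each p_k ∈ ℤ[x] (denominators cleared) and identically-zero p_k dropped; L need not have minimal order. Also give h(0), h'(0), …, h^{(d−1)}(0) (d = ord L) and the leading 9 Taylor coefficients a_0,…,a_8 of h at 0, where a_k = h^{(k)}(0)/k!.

L = (-36 - 432·x + 972·x^2 + 1296·x^3)·Dx^2 + (-25 - 72·x - 189·x^2 + 1944·x^3 + 2592·x^4)·Dx^3 + (-2 + x + 36·x^2 + 81·x^3 + 486·x^4 + 648·x^5)·Dx^4  (order 4).
h: a_k = 0, 0, -17/2, 16/3, -47/12, 128/5, -2777/30, 4096/21, -26207/56, …
ICs: h(0) = 0, h′(0) = 0, h′′(0) = -17, h′′′(0) = 32.

f: a_k = 0, -8, 16, -128/3, 128, -2048/5, 4096/3, -32768/7, 16384, …
g: a_k = 0, -9, 0, 27, 0, -729/5, 0, 6561/7, 0, …
h₀=f+g: left-lcm gives L₀, ord ≤ 4.
Integrate: L := L₀·Dx.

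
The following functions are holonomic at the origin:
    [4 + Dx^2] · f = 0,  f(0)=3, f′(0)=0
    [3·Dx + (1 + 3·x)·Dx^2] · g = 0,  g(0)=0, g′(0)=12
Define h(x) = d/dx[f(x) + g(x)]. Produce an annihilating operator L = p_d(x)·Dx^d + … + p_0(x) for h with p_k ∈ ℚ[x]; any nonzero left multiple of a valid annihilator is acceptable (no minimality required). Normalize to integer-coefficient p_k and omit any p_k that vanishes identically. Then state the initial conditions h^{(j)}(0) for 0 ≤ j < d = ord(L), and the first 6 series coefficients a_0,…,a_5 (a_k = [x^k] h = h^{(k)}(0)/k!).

L = (348 + 144·x + 216·x^2) + (44 + 180·x + 216·x^2 + 216·x^3)·Dx + (87 + 36·x + 54·x^2)·Dx^2 + (11 + 45·x + 54·x^2 + 54·x^3)·Dx^3  (order 3).
h: a_k = 12, -48, 108, -316, 972, -14588/5, …
ICs: h(0) = 12, h′(0) = -48, h′′(0) = 216.

f: a_k = 3, 0, -6, 0, 2, 0, …
g: a_k = 0, 12, -18, 36, -81, 972/5, …
L₀ := lclm(L_f,L_g); ord L₀ ≤ 2+2.
Derive L from L₀ (diff closure).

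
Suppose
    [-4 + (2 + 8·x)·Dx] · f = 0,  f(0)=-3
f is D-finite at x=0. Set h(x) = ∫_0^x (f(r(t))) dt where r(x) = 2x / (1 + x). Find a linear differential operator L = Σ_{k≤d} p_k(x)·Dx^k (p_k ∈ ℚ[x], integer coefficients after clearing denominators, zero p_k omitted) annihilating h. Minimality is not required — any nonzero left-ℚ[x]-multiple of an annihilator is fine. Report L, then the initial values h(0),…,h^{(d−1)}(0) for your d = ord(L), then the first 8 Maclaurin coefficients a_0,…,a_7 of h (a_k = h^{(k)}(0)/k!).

L = -4·Dx + (1 + 10·x + 9·x^2)·Dx^2  (order 2).
h: a_k = 0, -3, -6, 12, -39, 852/5, -882, 35460/7, …
ICs: h(0) = 0, h′(0) = -3.

f: a_k = -3, -6, 6, -12, 30, -84, 252, -792, …
L₀ from L_f via x↦r, Dx↦r'^{-1}Dx.
h=∫₀ˣh₀: take L = L₀·Dx.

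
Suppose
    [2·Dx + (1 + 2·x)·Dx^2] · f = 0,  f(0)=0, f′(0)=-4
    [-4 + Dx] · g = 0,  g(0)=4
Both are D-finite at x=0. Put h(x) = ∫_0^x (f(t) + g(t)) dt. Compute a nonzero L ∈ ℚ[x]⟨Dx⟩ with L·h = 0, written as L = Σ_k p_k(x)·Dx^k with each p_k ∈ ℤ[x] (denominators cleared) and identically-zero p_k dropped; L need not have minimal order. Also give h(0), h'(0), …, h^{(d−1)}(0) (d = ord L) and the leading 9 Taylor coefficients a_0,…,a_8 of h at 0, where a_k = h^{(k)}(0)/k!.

L = (-32 - 32·x)·Dx^2 + (-4 - 32·x - 32·x^2)·Dx^3 + (3 + 10·x + 8·x^2)·Dx^4  (order 4).
h: a_k = 0, 4, 6, 12, 28/3, 152/15, 32/9, 1984/315, -928/315, …
ICs: h(0) = 0, h′(0) = 4, h′′(0) = 12, h′′′(0) = 72.

f: a_k = 0, -4, 4, -16/3, 8, -64/5, 64/3, -256/7, 64, …
g: a_k = 4, 16, 32, 128/3, 128/3, 512/15, 1024/45, 4096/315, 2048/315, …
f+g: L₀ = lclm(L_f,L_g), ord ≤ 2+1.
Integrate: L := L₀·Dx.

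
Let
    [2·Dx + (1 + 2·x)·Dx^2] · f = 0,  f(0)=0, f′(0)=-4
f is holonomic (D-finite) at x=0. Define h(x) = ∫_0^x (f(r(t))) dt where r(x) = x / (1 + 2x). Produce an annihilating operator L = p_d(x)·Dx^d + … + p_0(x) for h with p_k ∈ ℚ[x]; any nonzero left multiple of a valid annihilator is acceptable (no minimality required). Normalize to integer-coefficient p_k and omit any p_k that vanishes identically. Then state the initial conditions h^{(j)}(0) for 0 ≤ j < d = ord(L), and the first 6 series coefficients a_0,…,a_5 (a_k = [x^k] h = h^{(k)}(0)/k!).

f: a_k = 0, -4, 4, -16/3, 8, -64/5, …
Change of var in L_f (x↦r) gives L₀.
h=∫h₀ ⇒ L = L₀·Dx.
L = (6 + 16·x)·Dx^2 + (1 + 6·x + 8·x^2)·Dx^3  (order 3).
h: a_k = 0, 0, -2, 4, -28/3, 24, …
ICs: h(0) = 0, h′(0) = 0, h′′(0) = -4.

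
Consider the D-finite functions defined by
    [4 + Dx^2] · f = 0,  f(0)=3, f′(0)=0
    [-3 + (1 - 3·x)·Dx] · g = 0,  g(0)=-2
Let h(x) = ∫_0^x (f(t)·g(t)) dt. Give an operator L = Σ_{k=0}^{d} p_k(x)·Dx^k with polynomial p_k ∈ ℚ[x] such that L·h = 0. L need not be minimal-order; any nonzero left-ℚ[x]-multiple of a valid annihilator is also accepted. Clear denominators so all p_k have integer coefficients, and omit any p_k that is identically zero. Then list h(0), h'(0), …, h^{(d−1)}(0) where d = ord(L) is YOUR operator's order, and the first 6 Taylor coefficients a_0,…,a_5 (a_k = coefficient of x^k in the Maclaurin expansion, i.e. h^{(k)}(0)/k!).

f: a_k = 3, 0, -6, 0, 2, 0, …
g: a_k = -2, -6, -18, -54, -162, -486, …
h₀=f·g: eliminate ⇒ L₀, order ≤ 2·1.
h=∫₀ˣh₀: take L = L₀·Dx.
L = (-4 + 12·x)·Dx + 6·Dx^2 + (-1 + 3·x)·Dx^3  (order 3).
h: a_k = 0, -6, -9, -14, -63/2, -382/5, …
ICs: h(0) = 0, h′(0) = -6, h′′(0) = -18.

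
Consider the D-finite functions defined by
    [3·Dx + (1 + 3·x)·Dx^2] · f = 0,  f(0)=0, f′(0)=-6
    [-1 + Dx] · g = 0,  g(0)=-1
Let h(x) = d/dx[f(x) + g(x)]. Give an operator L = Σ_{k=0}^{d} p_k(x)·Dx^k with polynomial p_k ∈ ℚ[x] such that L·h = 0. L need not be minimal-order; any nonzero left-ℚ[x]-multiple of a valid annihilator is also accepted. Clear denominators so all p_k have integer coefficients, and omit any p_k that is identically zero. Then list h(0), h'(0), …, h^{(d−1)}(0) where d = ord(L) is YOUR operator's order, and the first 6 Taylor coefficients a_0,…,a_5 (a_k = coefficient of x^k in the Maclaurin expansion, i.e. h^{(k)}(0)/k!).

f: a_k = 0, -6, 9, -18, 81/2, -486/5, …
g: a_k = -1, -1, -1/2, -1/6, -1/24, -1/120, …
f+g: L₀ = lclm(L_f,L_g), ord ≤ 2+1.
Derive L from L₀ (diff closure).
L = (-21 - 9·x) + (17 - 6·x - 9·x^2)·Dx + (4 + 15·x + 9·x^2)·Dx^2  (order 2).
h: a_k = -7, 17, -109/2, 971/6, -11665/24, 174959/120, …
ICs: h(0) = -7, h′(0) = 17.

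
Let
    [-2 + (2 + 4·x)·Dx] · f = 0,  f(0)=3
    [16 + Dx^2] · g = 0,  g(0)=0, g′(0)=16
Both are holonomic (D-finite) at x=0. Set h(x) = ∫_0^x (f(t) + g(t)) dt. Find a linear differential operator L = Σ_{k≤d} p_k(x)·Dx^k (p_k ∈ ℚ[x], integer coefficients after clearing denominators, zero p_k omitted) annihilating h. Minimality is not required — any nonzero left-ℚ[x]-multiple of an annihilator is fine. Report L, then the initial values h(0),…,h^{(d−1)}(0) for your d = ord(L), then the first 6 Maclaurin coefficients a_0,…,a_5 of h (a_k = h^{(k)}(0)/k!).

f: a_k = 3, 3, -3/2, 3/2, -15/8, 21/8, …
g: a_k = 0, 16, 0, -128/3, 0, 512/15, …
Sum ⇒ L₀ = lclm(L_f,L_g) in ℚ(x)⟨Dx⟩.
∫: right-multiply L₀ by Dx.
L = (-304 - 1024·x - 1024·x^2)·Dx + (240 + 1504·x + 3072·x^2 + 2048·x^3)·Dx^2 + (-19 - 64·x - 64·x^2)·Dx^3 + (15 + 94·x + 192·x^2 + 128·x^3)·Dx^4  (order 4).
h: a_k = 0, 3, 19/2, -1/2, -247/24, -3/8, …
ICs: h(0) = 0, h′(0) = 3, h′′(0) = 19, h′′′(0) = -3.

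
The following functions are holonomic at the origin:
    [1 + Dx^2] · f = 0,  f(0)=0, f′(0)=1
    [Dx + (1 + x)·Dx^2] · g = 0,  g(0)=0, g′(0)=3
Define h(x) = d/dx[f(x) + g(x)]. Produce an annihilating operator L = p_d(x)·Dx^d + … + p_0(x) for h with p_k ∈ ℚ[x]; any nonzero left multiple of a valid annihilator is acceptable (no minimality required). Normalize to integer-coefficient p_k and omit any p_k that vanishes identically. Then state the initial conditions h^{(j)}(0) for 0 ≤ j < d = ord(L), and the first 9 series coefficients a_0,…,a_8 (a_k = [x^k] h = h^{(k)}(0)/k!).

f: a_k = 0, 1, 0, -1/6, 0, 1/120, 0, -1/5040, 0, …
g: a_k = 0, 3, -3/2, 1, -3/4, 3/5, -1/2, 3/7, -3/8, …
f+g: L₀ = lclm(L_f,L_g), ord ≤ 2+2.
Derive L from L₀ (diff closure).
L = (7 + 2·x + x^2) + (3 + 5·x + 3·x^2 + x^3)·Dx + (7 + 2·x + x^2)·Dx^2 + (3 + 5·x + 3·x^2 + x^3)·Dx^3  (order 3).
h: a_k = 4, -3, 5/2, -3, 73/24, -3, 2159/720, -3, 120961/40320, …
ICs: h(0) = 4, h′(0) = -3, h′′(0) = 5.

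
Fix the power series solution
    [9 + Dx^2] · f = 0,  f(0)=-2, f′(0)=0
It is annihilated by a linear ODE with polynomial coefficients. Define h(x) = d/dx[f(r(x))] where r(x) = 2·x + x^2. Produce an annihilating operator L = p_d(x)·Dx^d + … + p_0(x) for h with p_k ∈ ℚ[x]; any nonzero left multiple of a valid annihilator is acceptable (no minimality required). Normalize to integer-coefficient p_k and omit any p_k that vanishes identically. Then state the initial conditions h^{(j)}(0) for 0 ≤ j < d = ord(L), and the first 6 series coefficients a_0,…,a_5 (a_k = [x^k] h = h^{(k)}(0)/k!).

f: a_k = -2, 0, 9, 0, -27/4, 0, …
Change of var in L_f (x↦r) gives L₀.
Derive L from L₀ (diff closure).
L = (39 + 144·x + 216·x^2 + 144·x^3 + 36·x^4) + (-3 - 3·x)·Dx + (1 + 2·x + x^2)·Dx^2  (order 2).
h: a_k = 0, 72, 108, -396, -1080, -972/5, …
ICs: h(0) = 0, h′(0) = 72.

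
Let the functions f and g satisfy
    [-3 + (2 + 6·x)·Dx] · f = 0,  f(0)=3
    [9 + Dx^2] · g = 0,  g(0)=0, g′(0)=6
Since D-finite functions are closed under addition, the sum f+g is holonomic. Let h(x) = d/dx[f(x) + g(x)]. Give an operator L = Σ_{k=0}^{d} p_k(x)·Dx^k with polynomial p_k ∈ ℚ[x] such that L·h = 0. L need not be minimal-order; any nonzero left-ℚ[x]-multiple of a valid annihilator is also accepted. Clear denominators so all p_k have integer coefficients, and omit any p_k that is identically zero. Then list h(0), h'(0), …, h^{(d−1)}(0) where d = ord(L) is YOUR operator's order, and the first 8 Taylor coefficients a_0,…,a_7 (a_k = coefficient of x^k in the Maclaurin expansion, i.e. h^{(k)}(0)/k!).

L = (-513 - 648·x - 972·x^2) + (-126 - 810·x - 1944·x^2 - 1944·x^3)·Dx + (-57 - 72·x - 108·x^2)·Dx^2 + (-14 - 90·x - 216·x^2 - 216·x^3)·Dx^3  (order 3).
h: a_k = 21/2, -27/4, -189/16, -1215/32, 30699/256, -137781/512, 7515747/10240, -8444007/4096, …
ICs: h(0) = 21/2, h′(0) = -27/4, h′′(0) = -189/8.

f: a_k = 3, 9/2, -27/8, 81/16, -1215/128, 5103/256, -45927/1024, 216513/2048, …
g: a_k = 0, 6, 0, -9, 0, 81/20, 0, -243/280, …
h₀=f+g: left-lcm gives L₀, ord ≤ 3.
Differentiate: ansatz ord ≤ ord L₀ ⇒ L.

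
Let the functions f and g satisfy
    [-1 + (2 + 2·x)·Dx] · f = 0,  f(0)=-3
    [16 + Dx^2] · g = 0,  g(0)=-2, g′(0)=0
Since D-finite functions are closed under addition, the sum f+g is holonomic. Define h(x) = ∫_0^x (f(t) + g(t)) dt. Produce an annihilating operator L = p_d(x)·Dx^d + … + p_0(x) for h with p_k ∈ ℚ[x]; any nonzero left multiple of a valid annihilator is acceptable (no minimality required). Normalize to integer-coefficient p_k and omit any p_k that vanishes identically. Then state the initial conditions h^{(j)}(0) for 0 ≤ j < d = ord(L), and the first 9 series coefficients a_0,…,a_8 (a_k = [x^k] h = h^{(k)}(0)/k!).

f: a_k = -3, -3/2, 3/8, -3/16, 15/128, -21/256, 63/1024, -99/2048, 1287/32768, …
g: a_k = -2, 0, 16, 0, -64/3, 0, 512/45, 0, -1024/315, …
h₀=f+g: left-lcm gives L₀, ord ≤ 3.
h=∫h₀ ⇒ L = L₀·Dx.
L = (-1072 - 2048·x - 1024·x^2)·Dx + (2016 + 6112·x + 6144·x^2 + 2048·x^3)·Dx^2 + (-67 - 128·x - 64·x^2)·Dx^3 + (126 + 382·x + 384·x^2 + 128·x^3)·Dx^4  (order 4).
h: a_k = 0, -5, -3/4, 131/24, -3/64, -8147/1920, -7/512, 527123/322560, -99/16384, …
ICs: h(0) = 0, h′(0) = -5, h′′(0) = -3/2, h′′′(0) = 131/4.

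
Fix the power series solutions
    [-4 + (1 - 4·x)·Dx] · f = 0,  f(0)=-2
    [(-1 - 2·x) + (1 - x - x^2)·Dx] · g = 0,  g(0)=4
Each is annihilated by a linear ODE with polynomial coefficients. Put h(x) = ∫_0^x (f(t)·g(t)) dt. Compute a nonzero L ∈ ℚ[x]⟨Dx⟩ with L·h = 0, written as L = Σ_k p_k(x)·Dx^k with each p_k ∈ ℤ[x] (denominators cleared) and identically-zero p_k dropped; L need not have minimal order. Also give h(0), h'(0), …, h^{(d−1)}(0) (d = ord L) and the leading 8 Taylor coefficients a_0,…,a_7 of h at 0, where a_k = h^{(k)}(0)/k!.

f: a_k = -2, -8, -32, -128, -512, -2048, -8192, -32768, …
g: a_k = 4, 4, 8, 12, 20, 32, 52, 84, …
Product ⇒ symmetric product L₀, ord ≤ 1.
∫: right-multiply L₀ by Dx.
L = (-5 + 6·x + 12·x^2)·Dx + (1 - 5·x + 3·x^2 + 4·x^3)·Dx^2  (order 2).
h: a_k = 0, -8, -20, -176/3, -182, -2952/5, -5936/3, -47592/7, …
ICs: h(0) = 0, h′(0) = -8.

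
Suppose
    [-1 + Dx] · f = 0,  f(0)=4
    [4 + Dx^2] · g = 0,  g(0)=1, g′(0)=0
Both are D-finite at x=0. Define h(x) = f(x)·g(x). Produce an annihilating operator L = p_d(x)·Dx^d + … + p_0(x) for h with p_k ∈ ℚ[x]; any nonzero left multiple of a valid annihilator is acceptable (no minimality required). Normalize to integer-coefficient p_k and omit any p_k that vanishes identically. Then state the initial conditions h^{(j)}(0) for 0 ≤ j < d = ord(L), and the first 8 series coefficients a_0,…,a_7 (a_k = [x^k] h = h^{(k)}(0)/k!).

f: a_k = 4, 4, 2, 2/3, 1/6, 1/30, 1/180, 1/1260, …
g: a_k = 1, 0, -2, 0, 2/3, 0, -4/45, 0, …
f·g: L₀ = L_f ⊗_s L_g, ord ≤ 1·2.
L = 5 - 2·Dx + Dx^2  (order 2).
h: a_k = 4, 4, -6, -22/3, -7/6, 41/30, 13/20, 29/1260, …
ICs: h(0) = 4, h′(0) = 4.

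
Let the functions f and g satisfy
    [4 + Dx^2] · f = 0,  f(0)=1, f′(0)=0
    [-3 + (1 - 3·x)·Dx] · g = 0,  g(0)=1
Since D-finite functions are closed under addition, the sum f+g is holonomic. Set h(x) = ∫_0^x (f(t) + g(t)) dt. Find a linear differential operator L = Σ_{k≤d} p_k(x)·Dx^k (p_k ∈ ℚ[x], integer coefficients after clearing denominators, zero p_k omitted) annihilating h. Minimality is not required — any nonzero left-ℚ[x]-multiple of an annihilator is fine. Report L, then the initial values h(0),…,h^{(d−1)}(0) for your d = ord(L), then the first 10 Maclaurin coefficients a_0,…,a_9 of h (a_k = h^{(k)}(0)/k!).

f: a_k = 1, 0, -2, 0, 2/3, 0, -4/45, 0, 2/315, 0, …
g: a_k = 1, 3, 9, 27, 81, 243, 729, 2187, 6561, 19683, …
Weyl lclm of L_f,L_g ⇒ L₀ (ord ≤ 3).
Integrate: L := L₀·Dx.
L = (-348 + 144·x - 216·x^2)·Dx + (44 - 180·x + 216·x^2 - 216·x^3)·Dx^2 + (-87 + 36·x - 54·x^2)·Dx^3 + (11 - 45·x + 54·x^2 - 54·x^3)·Dx^4  (order 4).
h: a_k = 0, 2, 3/2, 7/3, 27/4, 49/3, 81/2, 32801/315, 2187/8, 2066717/2835, …
ICs: h(0) = 0, h′(0) = 2, h′′(0) = 3, h′′′(0) = 14.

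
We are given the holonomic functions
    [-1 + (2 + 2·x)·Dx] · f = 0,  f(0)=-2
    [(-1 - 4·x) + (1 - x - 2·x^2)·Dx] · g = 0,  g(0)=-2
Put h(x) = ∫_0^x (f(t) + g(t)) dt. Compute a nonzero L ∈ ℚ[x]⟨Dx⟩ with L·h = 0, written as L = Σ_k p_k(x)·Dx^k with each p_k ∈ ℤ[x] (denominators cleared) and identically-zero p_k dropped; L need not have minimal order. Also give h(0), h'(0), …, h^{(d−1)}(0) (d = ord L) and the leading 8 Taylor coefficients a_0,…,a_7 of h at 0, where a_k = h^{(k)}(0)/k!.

L = (13 + 26·x + 40·x^2)·Dx + (-25 - 69·x - 144·x^2 - 100·x^3)·Dx^2 + (2 + 20·x - 6·x^2 - 64·x^3 - 40·x^4)·Dx^3  (order 3).
h: a_k = 0, -4, -3/2, -23/12, -81/32, -1403/320, -5383/768, -44011/3584, …
ICs: h(0) = 0, h′(0) = -4, h′′(0) = -3.

f: a_k = -2, -1, 1/4, -1/8, 5/64, -7/128, 21/512, -33/1024, …
g: a_k = -2, -2, -6, -10, -22, -42, -86, -170, …
h₀=f+g: left-lcm gives L₀, ord ≤ 2.
h=∫₀ˣh₀: take L = L₀·Dx.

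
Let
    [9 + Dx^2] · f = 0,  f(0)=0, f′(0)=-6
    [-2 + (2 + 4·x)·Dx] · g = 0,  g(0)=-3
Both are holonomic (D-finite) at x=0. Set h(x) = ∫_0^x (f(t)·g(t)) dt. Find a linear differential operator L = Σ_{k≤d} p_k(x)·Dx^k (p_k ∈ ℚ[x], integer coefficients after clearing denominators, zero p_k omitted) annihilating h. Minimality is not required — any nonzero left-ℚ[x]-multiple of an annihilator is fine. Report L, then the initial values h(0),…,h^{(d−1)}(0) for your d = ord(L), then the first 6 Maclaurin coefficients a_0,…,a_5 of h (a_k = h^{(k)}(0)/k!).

L = (12 + 36·x + 36·x^2)·Dx + (-2 - 4·x)·Dx^2 + (1 + 4·x + 4·x^2)·Dx^3  (order 3).
h: a_k = 0, 0, 9, 6, -9, -18/5, …
ICs: h(0) = 0, h′(0) = 0, h′′(0) = 18.

f: a_k = 0, -6, 0, 9, 0, -81/20, …
g: a_k = -3, -3, 3/2, -3/2, 15/8, -21/8, …
h₀=f·g: eliminate ⇒ L₀, order ≤ 2·1.
∫: right-multiply L₀ by Dx.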